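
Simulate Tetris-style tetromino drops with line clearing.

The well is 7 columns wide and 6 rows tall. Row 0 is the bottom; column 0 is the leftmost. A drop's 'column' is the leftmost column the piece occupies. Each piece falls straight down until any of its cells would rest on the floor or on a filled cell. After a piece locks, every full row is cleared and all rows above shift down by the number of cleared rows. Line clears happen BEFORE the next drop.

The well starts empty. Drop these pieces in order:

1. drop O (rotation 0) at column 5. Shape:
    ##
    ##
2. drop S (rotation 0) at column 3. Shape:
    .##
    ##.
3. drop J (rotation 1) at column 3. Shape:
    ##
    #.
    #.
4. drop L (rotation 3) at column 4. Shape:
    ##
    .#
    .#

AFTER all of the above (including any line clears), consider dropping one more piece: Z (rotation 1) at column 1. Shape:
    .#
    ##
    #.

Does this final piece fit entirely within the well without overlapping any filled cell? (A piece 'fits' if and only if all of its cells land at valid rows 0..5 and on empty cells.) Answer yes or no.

Drop 1: O rot0 at col 5 lands with bottom-row=0; cleared 0 line(s) (total 0); column heights now [0 0 0 0 0 2 2], max=2
Drop 2: S rot0 at col 3 lands with bottom-row=1; cleared 0 line(s) (total 0); column heights now [0 0 0 2 3 3 2], max=3
Drop 3: J rot1 at col 3 lands with bottom-row=2; cleared 0 line(s) (total 0); column heights now [0 0 0 5 5 3 2], max=5
Drop 4: L rot3 at col 4 lands with bottom-row=3; cleared 0 line(s) (total 0); column heights now [0 0 0 5 6 6 2], max=6
Test piece Z rot1 at col 1 (width 2): heights before test = [0 0 0 5 6 6 2]; fits = True

Answer: yes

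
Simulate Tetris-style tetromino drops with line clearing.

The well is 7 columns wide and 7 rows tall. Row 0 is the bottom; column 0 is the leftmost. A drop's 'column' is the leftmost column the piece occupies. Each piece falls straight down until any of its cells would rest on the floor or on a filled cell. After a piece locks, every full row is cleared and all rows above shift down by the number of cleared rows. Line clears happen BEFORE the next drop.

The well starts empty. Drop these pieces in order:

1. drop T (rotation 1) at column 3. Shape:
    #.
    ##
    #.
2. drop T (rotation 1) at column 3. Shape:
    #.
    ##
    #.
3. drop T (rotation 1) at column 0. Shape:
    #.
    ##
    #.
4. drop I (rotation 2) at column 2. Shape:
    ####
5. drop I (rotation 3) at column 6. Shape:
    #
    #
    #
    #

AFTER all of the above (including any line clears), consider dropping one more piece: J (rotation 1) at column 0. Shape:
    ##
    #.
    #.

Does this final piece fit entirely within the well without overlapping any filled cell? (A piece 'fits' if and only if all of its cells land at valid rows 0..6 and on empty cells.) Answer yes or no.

Drop 1: T rot1 at col 3 lands with bottom-row=0; cleared 0 line(s) (total 0); column heights now [0 0 0 3 2 0 0], max=3
Drop 2: T rot1 at col 3 lands with bottom-row=3; cleared 0 line(s) (total 0); column heights now [0 0 0 6 5 0 0], max=6
Drop 3: T rot1 at col 0 lands with bottom-row=0; cleared 0 line(s) (total 0); column heights now [3 2 0 6 5 0 0], max=6
Drop 4: I rot2 at col 2 lands with bottom-row=6; cleared 0 line(s) (total 0); column heights now [3 2 7 7 7 7 0], max=7
Drop 5: I rot3 at col 6 lands with bottom-row=0; cleared 0 line(s) (total 0); column heights now [3 2 7 7 7 7 4], max=7
Test piece J rot1 at col 0 (width 2): heights before test = [3 2 7 7 7 7 4]; fits = True

Answer: yes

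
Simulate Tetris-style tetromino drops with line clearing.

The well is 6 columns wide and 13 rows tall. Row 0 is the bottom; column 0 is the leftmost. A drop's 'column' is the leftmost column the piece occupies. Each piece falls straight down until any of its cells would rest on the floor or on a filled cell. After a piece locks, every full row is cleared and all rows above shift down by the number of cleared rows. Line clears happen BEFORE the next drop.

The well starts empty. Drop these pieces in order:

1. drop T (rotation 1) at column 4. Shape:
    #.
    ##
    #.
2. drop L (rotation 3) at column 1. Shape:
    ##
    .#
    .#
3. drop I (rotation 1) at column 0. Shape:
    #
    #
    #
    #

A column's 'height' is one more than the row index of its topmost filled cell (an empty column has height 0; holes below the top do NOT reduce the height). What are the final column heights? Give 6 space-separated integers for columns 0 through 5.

Drop 1: T rot1 at col 4 lands with bottom-row=0; cleared 0 line(s) (total 0); column heights now [0 0 0 0 3 2], max=3
Drop 2: L rot3 at col 1 lands with bottom-row=0; cleared 0 line(s) (total 0); column heights now [0 3 3 0 3 2], max=3
Drop 3: I rot1 at col 0 lands with bottom-row=0; cleared 0 line(s) (total 0); column heights now [4 3 3 0 3 2], max=4

Answer: 4 3 3 0 3 2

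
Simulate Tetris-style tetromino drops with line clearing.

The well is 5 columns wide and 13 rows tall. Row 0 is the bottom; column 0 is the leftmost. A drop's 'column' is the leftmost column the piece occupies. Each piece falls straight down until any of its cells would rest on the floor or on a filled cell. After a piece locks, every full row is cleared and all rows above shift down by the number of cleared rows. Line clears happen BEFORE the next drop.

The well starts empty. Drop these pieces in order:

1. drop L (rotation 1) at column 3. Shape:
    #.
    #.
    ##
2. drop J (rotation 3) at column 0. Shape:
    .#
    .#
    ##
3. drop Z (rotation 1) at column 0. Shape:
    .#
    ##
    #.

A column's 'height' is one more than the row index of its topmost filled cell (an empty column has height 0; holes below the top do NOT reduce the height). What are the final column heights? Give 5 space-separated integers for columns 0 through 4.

Drop 1: L rot1 at col 3 lands with bottom-row=0; cleared 0 line(s) (total 0); column heights now [0 0 0 3 1], max=3
Drop 2: J rot3 at col 0 lands with bottom-row=0; cleared 0 line(s) (total 0); column heights now [1 3 0 3 1], max=3
Drop 3: Z rot1 at col 0 lands with bottom-row=2; cleared 0 line(s) (total 0); column heights now [4 5 0 3 1], max=5

Answer: 4 5 0 3 1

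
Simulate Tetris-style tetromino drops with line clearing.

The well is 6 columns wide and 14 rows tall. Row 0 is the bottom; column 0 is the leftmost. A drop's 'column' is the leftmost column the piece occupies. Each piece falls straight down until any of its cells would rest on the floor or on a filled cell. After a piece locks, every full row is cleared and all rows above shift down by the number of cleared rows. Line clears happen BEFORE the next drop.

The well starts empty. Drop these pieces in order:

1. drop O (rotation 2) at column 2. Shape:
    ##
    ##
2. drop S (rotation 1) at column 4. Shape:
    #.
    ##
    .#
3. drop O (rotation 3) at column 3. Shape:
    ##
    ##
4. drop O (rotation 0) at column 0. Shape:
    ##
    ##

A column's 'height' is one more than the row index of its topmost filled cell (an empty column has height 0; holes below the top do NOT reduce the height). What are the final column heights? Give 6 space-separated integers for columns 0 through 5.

Answer: 1 1 1 4 4 1

Derivation:
Drop 1: O rot2 at col 2 lands with bottom-row=0; cleared 0 line(s) (total 0); column heights now [0 0 2 2 0 0], max=2
Drop 2: S rot1 at col 4 lands with bottom-row=0; cleared 0 line(s) (total 0); column heights now [0 0 2 2 3 2], max=3
Drop 3: O rot3 at col 3 lands with bottom-row=3; cleared 0 line(s) (total 0); column heights now [0 0 2 5 5 2], max=5
Drop 4: O rot0 at col 0 lands with bottom-row=0; cleared 1 line(s) (total 1); column heights now [1 1 1 4 4 1], max=4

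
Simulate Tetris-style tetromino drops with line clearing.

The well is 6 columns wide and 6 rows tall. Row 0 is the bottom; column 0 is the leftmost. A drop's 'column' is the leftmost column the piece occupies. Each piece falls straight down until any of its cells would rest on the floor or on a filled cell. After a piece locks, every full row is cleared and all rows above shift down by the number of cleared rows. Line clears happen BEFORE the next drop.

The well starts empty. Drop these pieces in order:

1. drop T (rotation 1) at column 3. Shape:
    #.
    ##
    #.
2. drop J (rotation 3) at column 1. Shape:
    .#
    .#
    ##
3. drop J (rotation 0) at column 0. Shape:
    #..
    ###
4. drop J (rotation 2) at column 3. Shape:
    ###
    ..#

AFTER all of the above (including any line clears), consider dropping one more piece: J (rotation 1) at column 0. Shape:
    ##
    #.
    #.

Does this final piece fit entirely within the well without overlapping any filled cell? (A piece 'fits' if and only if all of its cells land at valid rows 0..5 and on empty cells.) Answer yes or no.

Drop 1: T rot1 at col 3 lands with bottom-row=0; cleared 0 line(s) (total 0); column heights now [0 0 0 3 2 0], max=3
Drop 2: J rot3 at col 1 lands with bottom-row=0; cleared 0 line(s) (total 0); column heights now [0 1 3 3 2 0], max=3
Drop 3: J rot0 at col 0 lands with bottom-row=3; cleared 0 line(s) (total 0); column heights now [5 4 4 3 2 0], max=5
Drop 4: J rot2 at col 3 lands with bottom-row=2; cleared 1 line(s) (total 1); column heights now [4 1 3 3 2 3], max=4
Test piece J rot1 at col 0 (width 2): heights before test = [4 1 3 3 2 3]; fits = False

Answer: no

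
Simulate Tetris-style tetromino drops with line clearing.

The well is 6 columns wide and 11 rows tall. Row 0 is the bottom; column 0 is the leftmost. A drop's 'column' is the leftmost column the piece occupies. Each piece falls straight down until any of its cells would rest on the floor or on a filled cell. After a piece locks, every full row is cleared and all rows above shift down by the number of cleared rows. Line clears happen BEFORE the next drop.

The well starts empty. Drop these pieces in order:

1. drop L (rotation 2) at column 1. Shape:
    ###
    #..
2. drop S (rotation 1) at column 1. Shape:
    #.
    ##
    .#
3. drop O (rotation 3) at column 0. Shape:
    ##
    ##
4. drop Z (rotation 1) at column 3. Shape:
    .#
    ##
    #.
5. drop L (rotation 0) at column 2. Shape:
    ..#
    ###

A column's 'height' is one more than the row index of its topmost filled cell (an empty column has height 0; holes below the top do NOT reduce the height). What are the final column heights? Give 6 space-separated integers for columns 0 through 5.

Answer: 7 7 6 6 7 0

Derivation:
Drop 1: L rot2 at col 1 lands with bottom-row=0; cleared 0 line(s) (total 0); column heights now [0 2 2 2 0 0], max=2
Drop 2: S rot1 at col 1 lands with bottom-row=2; cleared 0 line(s) (total 0); column heights now [0 5 4 2 0 0], max=5
Drop 3: O rot3 at col 0 lands with bottom-row=5; cleared 0 line(s) (total 0); column heights now [7 7 4 2 0 0], max=7
Drop 4: Z rot1 at col 3 lands with bottom-row=2; cleared 0 line(s) (total 0); column heights now [7 7 4 4 5 0], max=7
Drop 5: L rot0 at col 2 lands with bottom-row=5; cleared 0 line(s) (total 0); column heights now [7 7 6 6 7 0], max=7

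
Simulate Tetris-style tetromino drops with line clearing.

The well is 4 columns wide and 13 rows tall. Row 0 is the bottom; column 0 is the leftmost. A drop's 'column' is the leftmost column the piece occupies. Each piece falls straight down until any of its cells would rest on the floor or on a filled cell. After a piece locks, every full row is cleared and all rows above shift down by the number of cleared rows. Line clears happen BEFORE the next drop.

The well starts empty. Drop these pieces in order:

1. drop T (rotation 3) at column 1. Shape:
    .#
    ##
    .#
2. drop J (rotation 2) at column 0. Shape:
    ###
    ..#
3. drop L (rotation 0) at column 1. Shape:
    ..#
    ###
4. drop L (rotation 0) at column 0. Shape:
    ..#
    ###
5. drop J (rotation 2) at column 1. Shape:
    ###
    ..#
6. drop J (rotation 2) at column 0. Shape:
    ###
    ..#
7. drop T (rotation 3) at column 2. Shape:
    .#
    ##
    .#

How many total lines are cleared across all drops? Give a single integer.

Answer: 2

Derivation:
Drop 1: T rot3 at col 1 lands with bottom-row=0; cleared 0 line(s) (total 0); column heights now [0 2 3 0], max=3
Drop 2: J rot2 at col 0 lands with bottom-row=3; cleared 0 line(s) (total 0); column heights now [5 5 5 0], max=5
Drop 3: L rot0 at col 1 lands with bottom-row=5; cleared 0 line(s) (total 0); column heights now [5 6 6 7], max=7
Drop 4: L rot0 at col 0 lands with bottom-row=6; cleared 1 line(s) (total 1); column heights now [5 6 7 6], max=7
Drop 5: J rot2 at col 1 lands with bottom-row=6; cleared 0 line(s) (total 1); column heights now [5 8 8 8], max=8
Drop 6: J rot2 at col 0 lands with bottom-row=8; cleared 0 line(s) (total 1); column heights now [10 10 10 8], max=10
Drop 7: T rot3 at col 2 lands with bottom-row=9; cleared 1 line(s) (total 2); column heights now [5 8 10 11], max=11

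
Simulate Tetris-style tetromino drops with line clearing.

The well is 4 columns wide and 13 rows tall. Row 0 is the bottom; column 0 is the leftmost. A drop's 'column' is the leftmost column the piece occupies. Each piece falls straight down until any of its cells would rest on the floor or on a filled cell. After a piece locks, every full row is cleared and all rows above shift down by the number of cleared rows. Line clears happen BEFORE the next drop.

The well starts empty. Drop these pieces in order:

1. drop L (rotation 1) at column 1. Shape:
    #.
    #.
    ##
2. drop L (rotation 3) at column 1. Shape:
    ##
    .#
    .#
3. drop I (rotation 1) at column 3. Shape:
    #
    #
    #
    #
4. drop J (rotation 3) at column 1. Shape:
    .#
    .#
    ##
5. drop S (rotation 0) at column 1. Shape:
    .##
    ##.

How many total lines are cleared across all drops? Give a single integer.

Answer: 0

Derivation:
Drop 1: L rot1 at col 1 lands with bottom-row=0; cleared 0 line(s) (total 0); column heights now [0 3 1 0], max=3
Drop 2: L rot3 at col 1 lands with bottom-row=1; cleared 0 line(s) (total 0); column heights now [0 4 4 0], max=4
Drop 3: I rot1 at col 3 lands with bottom-row=0; cleared 0 line(s) (total 0); column heights now [0 4 4 4], max=4
Drop 4: J rot3 at col 1 lands with bottom-row=4; cleared 0 line(s) (total 0); column heights now [0 5 7 4], max=7
Drop 5: S rot0 at col 1 lands with bottom-row=7; cleared 0 line(s) (total 0); column heights now [0 8 9 9], max=9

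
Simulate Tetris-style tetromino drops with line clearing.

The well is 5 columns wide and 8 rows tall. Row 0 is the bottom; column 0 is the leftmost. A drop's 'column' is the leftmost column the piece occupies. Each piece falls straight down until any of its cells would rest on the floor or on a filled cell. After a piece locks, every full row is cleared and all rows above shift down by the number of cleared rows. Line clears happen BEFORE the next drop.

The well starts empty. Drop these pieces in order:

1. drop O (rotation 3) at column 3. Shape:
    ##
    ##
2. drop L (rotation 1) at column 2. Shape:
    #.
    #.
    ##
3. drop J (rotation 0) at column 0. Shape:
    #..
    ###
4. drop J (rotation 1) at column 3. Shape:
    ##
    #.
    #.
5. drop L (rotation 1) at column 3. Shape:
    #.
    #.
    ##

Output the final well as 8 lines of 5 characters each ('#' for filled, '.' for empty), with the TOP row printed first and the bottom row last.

Drop 1: O rot3 at col 3 lands with bottom-row=0; cleared 0 line(s) (total 0); column heights now [0 0 0 2 2], max=2
Drop 2: L rot1 at col 2 lands with bottom-row=2; cleared 0 line(s) (total 0); column heights now [0 0 5 3 2], max=5
Drop 3: J rot0 at col 0 lands with bottom-row=5; cleared 0 line(s) (total 0); column heights now [7 6 6 3 2], max=7
Drop 4: J rot1 at col 3 lands with bottom-row=3; cleared 1 line(s) (total 1); column heights now [6 0 5 5 2], max=6
Drop 5: L rot1 at col 3 lands with bottom-row=5; cleared 0 line(s) (total 1); column heights now [6 0 5 8 6], max=8

Answer: ...#.
...#.
#..##
..##.
..##.
..##.
...##
...##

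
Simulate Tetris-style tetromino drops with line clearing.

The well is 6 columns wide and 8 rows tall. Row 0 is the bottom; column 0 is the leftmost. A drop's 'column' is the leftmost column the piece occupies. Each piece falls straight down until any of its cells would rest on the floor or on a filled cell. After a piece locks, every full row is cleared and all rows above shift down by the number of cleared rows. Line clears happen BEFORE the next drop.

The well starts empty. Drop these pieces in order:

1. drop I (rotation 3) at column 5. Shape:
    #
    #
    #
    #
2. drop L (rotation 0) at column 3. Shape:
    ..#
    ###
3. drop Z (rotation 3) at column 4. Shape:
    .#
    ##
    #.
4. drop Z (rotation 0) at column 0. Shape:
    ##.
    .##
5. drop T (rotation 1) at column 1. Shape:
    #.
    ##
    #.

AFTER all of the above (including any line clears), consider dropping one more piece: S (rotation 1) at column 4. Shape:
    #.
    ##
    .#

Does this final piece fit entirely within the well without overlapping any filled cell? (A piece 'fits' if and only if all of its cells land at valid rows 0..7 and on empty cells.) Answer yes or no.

Drop 1: I rot3 at col 5 lands with bottom-row=0; cleared 0 line(s) (total 0); column heights now [0 0 0 0 0 4], max=4
Drop 2: L rot0 at col 3 lands with bottom-row=4; cleared 0 line(s) (total 0); column heights now [0 0 0 5 5 6], max=6
Drop 3: Z rot3 at col 4 lands with bottom-row=5; cleared 0 line(s) (total 0); column heights now [0 0 0 5 7 8], max=8
Drop 4: Z rot0 at col 0 lands with bottom-row=0; cleared 0 line(s) (total 0); column heights now [2 2 1 5 7 8], max=8
Drop 5: T rot1 at col 1 lands with bottom-row=2; cleared 0 line(s) (total 0); column heights now [2 5 4 5 7 8], max=8
Test piece S rot1 at col 4 (width 2): heights before test = [2 5 4 5 7 8]; fits = False

Answer: no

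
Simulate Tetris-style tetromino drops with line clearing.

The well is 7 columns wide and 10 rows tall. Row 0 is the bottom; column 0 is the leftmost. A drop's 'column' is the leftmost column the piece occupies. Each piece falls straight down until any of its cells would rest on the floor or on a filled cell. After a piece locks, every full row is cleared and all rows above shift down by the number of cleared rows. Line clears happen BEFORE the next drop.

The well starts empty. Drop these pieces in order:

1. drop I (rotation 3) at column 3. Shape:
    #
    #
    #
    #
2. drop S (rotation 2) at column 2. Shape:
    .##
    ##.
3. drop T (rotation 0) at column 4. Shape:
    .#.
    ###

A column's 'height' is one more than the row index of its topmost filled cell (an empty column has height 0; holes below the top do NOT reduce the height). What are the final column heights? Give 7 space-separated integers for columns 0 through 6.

Answer: 0 0 5 6 7 8 7

Derivation:
Drop 1: I rot3 at col 3 lands with bottom-row=0; cleared 0 line(s) (total 0); column heights now [0 0 0 4 0 0 0], max=4
Drop 2: S rot2 at col 2 lands with bottom-row=4; cleared 0 line(s) (total 0); column heights now [0 0 5 6 6 0 0], max=6
Drop 3: T rot0 at col 4 lands with bottom-row=6; cleared 0 line(s) (total 0); column heights now [0 0 5 6 7 8 7], max=8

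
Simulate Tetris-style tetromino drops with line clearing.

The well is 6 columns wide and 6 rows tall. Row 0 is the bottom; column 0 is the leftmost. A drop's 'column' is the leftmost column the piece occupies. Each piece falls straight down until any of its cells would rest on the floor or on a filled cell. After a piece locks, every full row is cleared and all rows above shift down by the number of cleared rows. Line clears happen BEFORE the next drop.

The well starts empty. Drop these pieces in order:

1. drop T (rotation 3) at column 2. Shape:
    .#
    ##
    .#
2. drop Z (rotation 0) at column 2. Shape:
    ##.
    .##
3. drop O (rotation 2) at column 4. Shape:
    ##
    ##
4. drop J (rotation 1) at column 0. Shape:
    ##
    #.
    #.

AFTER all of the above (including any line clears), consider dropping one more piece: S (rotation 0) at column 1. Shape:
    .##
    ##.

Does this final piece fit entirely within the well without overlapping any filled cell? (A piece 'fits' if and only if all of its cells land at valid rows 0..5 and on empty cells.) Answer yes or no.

Drop 1: T rot3 at col 2 lands with bottom-row=0; cleared 0 line(s) (total 0); column heights now [0 0 2 3 0 0], max=3
Drop 2: Z rot0 at col 2 lands with bottom-row=3; cleared 0 line(s) (total 0); column heights now [0 0 5 5 4 0], max=5
Drop 3: O rot2 at col 4 lands with bottom-row=4; cleared 0 line(s) (total 0); column heights now [0 0 5 5 6 6], max=6
Drop 4: J rot1 at col 0 lands with bottom-row=0; cleared 0 line(s) (total 0); column heights now [3 3 5 5 6 6], max=6
Test piece S rot0 at col 1 (width 3): heights before test = [3 3 5 5 6 6]; fits = False

Answer: no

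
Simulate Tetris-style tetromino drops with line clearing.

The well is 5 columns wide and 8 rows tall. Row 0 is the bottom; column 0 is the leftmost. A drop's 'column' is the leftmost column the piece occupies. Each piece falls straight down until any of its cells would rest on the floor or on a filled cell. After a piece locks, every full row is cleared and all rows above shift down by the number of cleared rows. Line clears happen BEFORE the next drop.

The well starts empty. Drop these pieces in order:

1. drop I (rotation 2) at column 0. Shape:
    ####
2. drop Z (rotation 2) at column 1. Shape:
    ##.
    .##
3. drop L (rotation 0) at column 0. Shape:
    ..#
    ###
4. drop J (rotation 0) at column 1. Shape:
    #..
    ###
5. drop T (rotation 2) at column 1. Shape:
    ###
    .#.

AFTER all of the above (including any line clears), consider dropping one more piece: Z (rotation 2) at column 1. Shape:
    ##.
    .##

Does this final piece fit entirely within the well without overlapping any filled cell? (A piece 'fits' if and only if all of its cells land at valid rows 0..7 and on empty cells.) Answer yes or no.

Drop 1: I rot2 at col 0 lands with bottom-row=0; cleared 0 line(s) (total 0); column heights now [1 1 1 1 0], max=1
Drop 2: Z rot2 at col 1 lands with bottom-row=1; cleared 0 line(s) (total 0); column heights now [1 3 3 2 0], max=3
Drop 3: L rot0 at col 0 lands with bottom-row=3; cleared 0 line(s) (total 0); column heights now [4 4 5 2 0], max=5
Drop 4: J rot0 at col 1 lands with bottom-row=5; cleared 0 line(s) (total 0); column heights now [4 7 6 6 0], max=7
Drop 5: T rot2 at col 1 lands with bottom-row=6; cleared 0 line(s) (total 0); column heights now [4 8 8 8 0], max=8
Test piece Z rot2 at col 1 (width 3): heights before test = [4 8 8 8 0]; fits = False

Answer: no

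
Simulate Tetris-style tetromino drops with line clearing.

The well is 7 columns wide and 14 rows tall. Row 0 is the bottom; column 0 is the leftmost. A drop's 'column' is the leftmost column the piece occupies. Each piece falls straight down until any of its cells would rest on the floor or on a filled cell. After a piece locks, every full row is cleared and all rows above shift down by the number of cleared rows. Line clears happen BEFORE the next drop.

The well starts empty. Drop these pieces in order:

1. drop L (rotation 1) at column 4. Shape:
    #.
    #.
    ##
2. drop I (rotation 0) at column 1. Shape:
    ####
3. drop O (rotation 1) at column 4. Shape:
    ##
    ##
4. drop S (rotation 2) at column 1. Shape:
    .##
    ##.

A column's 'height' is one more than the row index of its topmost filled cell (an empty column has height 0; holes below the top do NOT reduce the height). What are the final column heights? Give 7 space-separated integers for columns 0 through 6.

Answer: 0 5 6 6 6 6 0

Derivation:
Drop 1: L rot1 at col 4 lands with bottom-row=0; cleared 0 line(s) (total 0); column heights now [0 0 0 0 3 1 0], max=3
Drop 2: I rot0 at col 1 lands with bottom-row=3; cleared 0 line(s) (total 0); column heights now [0 4 4 4 4 1 0], max=4
Drop 3: O rot1 at col 4 lands with bottom-row=4; cleared 0 line(s) (total 0); column heights now [0 4 4 4 6 6 0], max=6
Drop 4: S rot2 at col 1 lands with bottom-row=4; cleared 0 line(s) (total 0); column heights now [0 5 6 6 6 6 0], max=6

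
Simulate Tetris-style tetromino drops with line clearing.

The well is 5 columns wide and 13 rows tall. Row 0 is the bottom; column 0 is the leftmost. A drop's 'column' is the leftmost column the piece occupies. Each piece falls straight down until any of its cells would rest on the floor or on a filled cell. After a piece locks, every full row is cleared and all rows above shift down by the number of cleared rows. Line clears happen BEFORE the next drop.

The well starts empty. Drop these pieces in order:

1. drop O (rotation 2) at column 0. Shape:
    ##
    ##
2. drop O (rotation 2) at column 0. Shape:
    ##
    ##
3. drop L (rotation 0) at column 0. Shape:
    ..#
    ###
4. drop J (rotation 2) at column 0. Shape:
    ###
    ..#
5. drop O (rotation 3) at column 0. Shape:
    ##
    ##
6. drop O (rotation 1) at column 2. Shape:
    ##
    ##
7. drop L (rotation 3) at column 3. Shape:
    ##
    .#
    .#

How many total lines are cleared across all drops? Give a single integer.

Drop 1: O rot2 at col 0 lands with bottom-row=0; cleared 0 line(s) (total 0); column heights now [2 2 0 0 0], max=2
Drop 2: O rot2 at col 0 lands with bottom-row=2; cleared 0 line(s) (total 0); column heights now [4 4 0 0 0], max=4
Drop 3: L rot0 at col 0 lands with bottom-row=4; cleared 0 line(s) (total 0); column heights now [5 5 6 0 0], max=6
Drop 4: J rot2 at col 0 lands with bottom-row=6; cleared 0 line(s) (total 0); column heights now [8 8 8 0 0], max=8
Drop 5: O rot3 at col 0 lands with bottom-row=8; cleared 0 line(s) (total 0); column heights now [10 10 8 0 0], max=10
Drop 6: O rot1 at col 2 lands with bottom-row=8; cleared 0 line(s) (total 0); column heights now [10 10 10 10 0], max=10
Drop 7: L rot3 at col 3 lands with bottom-row=8; cleared 2 line(s) (total 2); column heights now [8 8 8 9 9], max=9

Answer: 2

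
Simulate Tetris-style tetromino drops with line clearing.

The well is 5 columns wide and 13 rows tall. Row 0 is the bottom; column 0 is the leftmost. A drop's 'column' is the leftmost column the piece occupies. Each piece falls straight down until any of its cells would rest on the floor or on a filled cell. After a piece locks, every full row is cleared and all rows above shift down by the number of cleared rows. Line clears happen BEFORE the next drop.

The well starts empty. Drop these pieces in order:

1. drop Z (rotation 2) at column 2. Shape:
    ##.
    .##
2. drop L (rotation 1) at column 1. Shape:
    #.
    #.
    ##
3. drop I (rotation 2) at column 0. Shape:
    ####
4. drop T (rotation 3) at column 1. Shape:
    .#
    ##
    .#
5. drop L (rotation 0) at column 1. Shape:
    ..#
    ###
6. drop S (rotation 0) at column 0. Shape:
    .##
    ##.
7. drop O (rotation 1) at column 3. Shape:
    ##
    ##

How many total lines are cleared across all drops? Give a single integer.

Drop 1: Z rot2 at col 2 lands with bottom-row=0; cleared 0 line(s) (total 0); column heights now [0 0 2 2 1], max=2
Drop 2: L rot1 at col 1 lands with bottom-row=2; cleared 0 line(s) (total 0); column heights now [0 5 3 2 1], max=5
Drop 3: I rot2 at col 0 lands with bottom-row=5; cleared 0 line(s) (total 0); column heights now [6 6 6 6 1], max=6
Drop 4: T rot3 at col 1 lands with bottom-row=6; cleared 0 line(s) (total 0); column heights now [6 8 9 6 1], max=9
Drop 5: L rot0 at col 1 lands with bottom-row=9; cleared 0 line(s) (total 0); column heights now [6 10 10 11 1], max=11
Drop 6: S rot0 at col 0 lands with bottom-row=10; cleared 0 line(s) (total 0); column heights now [11 12 12 11 1], max=12
Drop 7: O rot1 at col 3 lands with bottom-row=11; cleared 0 line(s) (total 0); column heights now [11 12 12 13 13], max=13

Answer: 0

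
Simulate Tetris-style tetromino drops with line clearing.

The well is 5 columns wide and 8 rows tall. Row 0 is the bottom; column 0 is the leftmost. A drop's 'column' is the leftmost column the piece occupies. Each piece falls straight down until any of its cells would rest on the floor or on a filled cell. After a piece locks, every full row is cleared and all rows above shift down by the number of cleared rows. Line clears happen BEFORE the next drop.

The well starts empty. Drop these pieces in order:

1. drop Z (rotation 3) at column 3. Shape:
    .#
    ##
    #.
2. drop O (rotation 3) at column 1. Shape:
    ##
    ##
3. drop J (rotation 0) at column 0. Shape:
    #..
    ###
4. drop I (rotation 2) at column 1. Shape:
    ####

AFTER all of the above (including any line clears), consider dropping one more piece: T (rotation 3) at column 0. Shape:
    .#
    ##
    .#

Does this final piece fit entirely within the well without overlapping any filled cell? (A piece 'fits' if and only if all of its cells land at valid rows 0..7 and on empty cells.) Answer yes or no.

Answer: yes

Derivation:
Drop 1: Z rot3 at col 3 lands with bottom-row=0; cleared 0 line(s) (total 0); column heights now [0 0 0 2 3], max=3
Drop 2: O rot3 at col 1 lands with bottom-row=0; cleared 0 line(s) (total 0); column heights now [0 2 2 2 3], max=3
Drop 3: J rot0 at col 0 lands with bottom-row=2; cleared 0 line(s) (total 0); column heights now [4 3 3 2 3], max=4
Drop 4: I rot2 at col 1 lands with bottom-row=3; cleared 1 line(s) (total 1); column heights now [3 3 3 2 3], max=3
Test piece T rot3 at col 0 (width 2): heights before test = [3 3 3 2 3]; fits = True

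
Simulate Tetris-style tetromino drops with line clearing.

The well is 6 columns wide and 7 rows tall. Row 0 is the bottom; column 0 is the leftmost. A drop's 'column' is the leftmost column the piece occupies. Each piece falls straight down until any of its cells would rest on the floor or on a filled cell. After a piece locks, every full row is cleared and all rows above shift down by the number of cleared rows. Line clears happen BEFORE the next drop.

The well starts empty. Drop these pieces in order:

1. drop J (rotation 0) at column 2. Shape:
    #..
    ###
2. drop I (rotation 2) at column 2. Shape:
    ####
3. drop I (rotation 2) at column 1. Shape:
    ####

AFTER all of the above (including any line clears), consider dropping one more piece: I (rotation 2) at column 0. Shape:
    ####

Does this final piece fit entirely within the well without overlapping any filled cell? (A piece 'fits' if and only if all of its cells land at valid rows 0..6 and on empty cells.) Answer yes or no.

Drop 1: J rot0 at col 2 lands with bottom-row=0; cleared 0 line(s) (total 0); column heights now [0 0 2 1 1 0], max=2
Drop 2: I rot2 at col 2 lands with bottom-row=2; cleared 0 line(s) (total 0); column heights now [0 0 3 3 3 3], max=3
Drop 3: I rot2 at col 1 lands with bottom-row=3; cleared 0 line(s) (total 0); column heights now [0 4 4 4 4 3], max=4
Test piece I rot2 at col 0 (width 4): heights before test = [0 4 4 4 4 3]; fits = True

Answer: yes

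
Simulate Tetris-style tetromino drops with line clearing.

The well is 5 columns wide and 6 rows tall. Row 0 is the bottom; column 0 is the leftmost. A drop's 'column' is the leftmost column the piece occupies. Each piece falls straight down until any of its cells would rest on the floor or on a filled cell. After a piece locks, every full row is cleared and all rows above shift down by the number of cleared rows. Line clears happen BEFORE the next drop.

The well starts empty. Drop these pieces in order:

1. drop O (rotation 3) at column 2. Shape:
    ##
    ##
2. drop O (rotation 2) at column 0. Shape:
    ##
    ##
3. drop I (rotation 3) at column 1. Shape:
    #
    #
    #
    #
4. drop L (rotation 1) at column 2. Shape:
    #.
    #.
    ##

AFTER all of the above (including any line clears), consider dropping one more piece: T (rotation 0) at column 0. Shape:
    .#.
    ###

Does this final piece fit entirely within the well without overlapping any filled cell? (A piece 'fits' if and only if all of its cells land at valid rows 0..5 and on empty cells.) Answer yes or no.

Answer: no

Derivation:
Drop 1: O rot3 at col 2 lands with bottom-row=0; cleared 0 line(s) (total 0); column heights now [0 0 2 2 0], max=2
Drop 2: O rot2 at col 0 lands with bottom-row=0; cleared 0 line(s) (total 0); column heights now [2 2 2 2 0], max=2
Drop 3: I rot3 at col 1 lands with bottom-row=2; cleared 0 line(s) (total 0); column heights now [2 6 2 2 0], max=6
Drop 4: L rot1 at col 2 lands with bottom-row=2; cleared 0 line(s) (total 0); column heights now [2 6 5 3 0], max=6
Test piece T rot0 at col 0 (width 3): heights before test = [2 6 5 3 0]; fits = False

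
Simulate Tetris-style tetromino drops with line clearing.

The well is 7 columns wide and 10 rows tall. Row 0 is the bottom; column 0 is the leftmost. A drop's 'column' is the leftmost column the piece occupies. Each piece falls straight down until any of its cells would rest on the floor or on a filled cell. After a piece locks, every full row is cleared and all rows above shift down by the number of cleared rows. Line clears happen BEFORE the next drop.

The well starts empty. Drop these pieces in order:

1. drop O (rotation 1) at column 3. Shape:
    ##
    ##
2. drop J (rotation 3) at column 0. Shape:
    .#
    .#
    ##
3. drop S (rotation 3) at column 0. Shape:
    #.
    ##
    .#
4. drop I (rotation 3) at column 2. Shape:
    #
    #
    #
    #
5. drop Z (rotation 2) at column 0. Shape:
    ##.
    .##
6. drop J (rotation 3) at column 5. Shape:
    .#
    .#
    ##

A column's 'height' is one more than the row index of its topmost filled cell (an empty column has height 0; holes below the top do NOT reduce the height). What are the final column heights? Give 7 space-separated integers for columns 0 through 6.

Drop 1: O rot1 at col 3 lands with bottom-row=0; cleared 0 line(s) (total 0); column heights now [0 0 0 2 2 0 0], max=2
Drop 2: J rot3 at col 0 lands with bottom-row=0; cleared 0 line(s) (total 0); column heights now [1 3 0 2 2 0 0], max=3
Drop 3: S rot3 at col 0 lands with bottom-row=3; cleared 0 line(s) (total 0); column heights now [6 5 0 2 2 0 0], max=6
Drop 4: I rot3 at col 2 lands with bottom-row=0; cleared 0 line(s) (total 0); column heights now [6 5 4 2 2 0 0], max=6
Drop 5: Z rot2 at col 0 lands with bottom-row=5; cleared 0 line(s) (total 0); column heights now [7 7 6 2 2 0 0], max=7
Drop 6: J rot3 at col 5 lands with bottom-row=0; cleared 1 line(s) (total 1); column heights now [6 6 5 1 1 0 2], max=6

Answer: 6 6 5 1 1 0 2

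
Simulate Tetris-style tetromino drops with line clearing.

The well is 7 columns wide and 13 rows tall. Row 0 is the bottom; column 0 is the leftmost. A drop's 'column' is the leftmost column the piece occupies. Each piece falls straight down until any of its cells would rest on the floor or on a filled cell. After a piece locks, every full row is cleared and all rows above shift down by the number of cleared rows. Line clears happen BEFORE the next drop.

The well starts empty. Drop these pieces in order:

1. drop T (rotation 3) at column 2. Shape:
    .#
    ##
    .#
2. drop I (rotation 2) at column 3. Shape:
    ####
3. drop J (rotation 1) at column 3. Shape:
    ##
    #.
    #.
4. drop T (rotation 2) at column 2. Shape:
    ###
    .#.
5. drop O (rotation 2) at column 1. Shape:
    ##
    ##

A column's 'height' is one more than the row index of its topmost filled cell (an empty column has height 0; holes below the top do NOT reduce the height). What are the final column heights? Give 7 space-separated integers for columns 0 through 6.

Drop 1: T rot3 at col 2 lands with bottom-row=0; cleared 0 line(s) (total 0); column heights now [0 0 2 3 0 0 0], max=3
Drop 2: I rot2 at col 3 lands with bottom-row=3; cleared 0 line(s) (total 0); column heights now [0 0 2 4 4 4 4], max=4
Drop 3: J rot1 at col 3 lands with bottom-row=4; cleared 0 line(s) (total 0); column heights now [0 0 2 7 7 4 4], max=7
Drop 4: T rot2 at col 2 lands with bottom-row=7; cleared 0 line(s) (total 0); column heights now [0 0 9 9 9 4 4], max=9
Drop 5: O rot2 at col 1 lands with bottom-row=9; cleared 0 line(s) (total 0); column heights now [0 11 11 9 9 4 4], max=11

Answer: 0 11 11 9 9 4 4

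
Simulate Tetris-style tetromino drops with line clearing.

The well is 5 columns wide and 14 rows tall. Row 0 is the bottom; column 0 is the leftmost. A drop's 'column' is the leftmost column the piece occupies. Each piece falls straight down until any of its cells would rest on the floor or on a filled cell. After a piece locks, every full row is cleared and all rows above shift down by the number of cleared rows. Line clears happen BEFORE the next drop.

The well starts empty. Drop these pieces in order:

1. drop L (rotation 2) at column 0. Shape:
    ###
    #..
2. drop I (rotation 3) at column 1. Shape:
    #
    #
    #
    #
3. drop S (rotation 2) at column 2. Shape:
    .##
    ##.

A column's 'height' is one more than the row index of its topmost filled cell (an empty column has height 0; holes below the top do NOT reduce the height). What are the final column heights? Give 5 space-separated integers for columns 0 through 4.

Answer: 2 6 3 4 4

Derivation:
Drop 1: L rot2 at col 0 lands with bottom-row=0; cleared 0 line(s) (total 0); column heights now [2 2 2 0 0], max=2
Drop 2: I rot3 at col 1 lands with bottom-row=2; cleared 0 line(s) (total 0); column heights now [2 6 2 0 0], max=6
Drop 3: S rot2 at col 2 lands with bottom-row=2; cleared 0 line(s) (total 0); column heights now [2 6 3 4 4], max=6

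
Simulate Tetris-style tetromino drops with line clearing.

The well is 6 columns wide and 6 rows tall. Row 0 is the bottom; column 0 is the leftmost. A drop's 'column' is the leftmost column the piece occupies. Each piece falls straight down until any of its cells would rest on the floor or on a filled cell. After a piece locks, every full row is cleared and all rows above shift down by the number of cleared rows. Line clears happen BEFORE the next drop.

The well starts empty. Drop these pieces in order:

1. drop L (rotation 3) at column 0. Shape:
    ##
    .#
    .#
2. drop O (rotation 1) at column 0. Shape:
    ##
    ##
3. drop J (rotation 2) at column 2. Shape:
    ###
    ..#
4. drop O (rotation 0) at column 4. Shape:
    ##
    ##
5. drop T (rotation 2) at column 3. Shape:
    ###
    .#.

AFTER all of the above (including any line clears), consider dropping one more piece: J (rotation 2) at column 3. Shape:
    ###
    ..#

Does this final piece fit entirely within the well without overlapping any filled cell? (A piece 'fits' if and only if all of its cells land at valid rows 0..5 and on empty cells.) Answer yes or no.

Answer: no

Derivation:
Drop 1: L rot3 at col 0 lands with bottom-row=0; cleared 0 line(s) (total 0); column heights now [3 3 0 0 0 0], max=3
Drop 2: O rot1 at col 0 lands with bottom-row=3; cleared 0 line(s) (total 0); column heights now [5 5 0 0 0 0], max=5
Drop 3: J rot2 at col 2 lands with bottom-row=0; cleared 0 line(s) (total 0); column heights now [5 5 2 2 2 0], max=5
Drop 4: O rot0 at col 4 lands with bottom-row=2; cleared 0 line(s) (total 0); column heights now [5 5 2 2 4 4], max=5
Drop 5: T rot2 at col 3 lands with bottom-row=4; cleared 0 line(s) (total 0); column heights now [5 5 2 6 6 6], max=6
Test piece J rot2 at col 3 (width 3): heights before test = [5 5 2 6 6 6]; fits = False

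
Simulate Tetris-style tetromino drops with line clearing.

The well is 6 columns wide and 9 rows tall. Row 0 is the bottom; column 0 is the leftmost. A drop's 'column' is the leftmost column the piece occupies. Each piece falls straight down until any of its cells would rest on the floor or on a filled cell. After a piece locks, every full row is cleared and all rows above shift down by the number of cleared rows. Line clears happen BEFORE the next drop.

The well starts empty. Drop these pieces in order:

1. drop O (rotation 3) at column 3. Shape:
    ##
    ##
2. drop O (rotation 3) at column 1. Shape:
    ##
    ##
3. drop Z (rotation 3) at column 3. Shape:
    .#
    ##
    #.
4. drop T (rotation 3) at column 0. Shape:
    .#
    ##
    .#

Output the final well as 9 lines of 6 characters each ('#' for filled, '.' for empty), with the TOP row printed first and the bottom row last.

Drop 1: O rot3 at col 3 lands with bottom-row=0; cleared 0 line(s) (total 0); column heights now [0 0 0 2 2 0], max=2
Drop 2: O rot3 at col 1 lands with bottom-row=0; cleared 0 line(s) (total 0); column heights now [0 2 2 2 2 0], max=2
Drop 3: Z rot3 at col 3 lands with bottom-row=2; cleared 0 line(s) (total 0); column heights now [0 2 2 4 5 0], max=5
Drop 4: T rot3 at col 0 lands with bottom-row=2; cleared 0 line(s) (total 0); column heights now [4 5 2 4 5 0], max=5

Answer: ......
......
......
......
.#..#.
##.##.
.#.#..
.####.
.####.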